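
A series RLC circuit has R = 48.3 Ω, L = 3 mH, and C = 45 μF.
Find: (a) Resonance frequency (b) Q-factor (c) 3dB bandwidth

Step 1 — Resonance: ω₀ = 1/√(LC) = 1/√(0.003·4.5e-05) = 2722 rad/s.
Step 2 — f₀ = ω₀/(2π) = 433.2 Hz.
Step 3 — Series Q: Q = ω₀L/R = 2722·0.003/48.3 = 0.169.
Step 4 — Bandwidth: Δω = ω₀/Q = 1.61e+04 rad/s; BW = Δω/(2π) = 2562 Hz.

(a) f₀ = 433.2 Hz  (b) Q = 0.169  (c) BW = 2562 Hz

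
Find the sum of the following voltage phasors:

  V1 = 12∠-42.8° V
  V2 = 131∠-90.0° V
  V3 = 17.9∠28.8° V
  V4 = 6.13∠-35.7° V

Step 1 — Convert each phasor to rectangular form:
  V1 = 12·(cos(-42.8°) + j·sin(-42.8°)) = 8.805 - j8.153 V
  V2 = 131·(cos(-90.0°) + j·sin(-90.0°)) = 0 - j131 V
  V3 = 17.9·(cos(28.8°) + j·sin(28.8°)) = 15.69 + j8.623 V
  V4 = 6.13·(cos(-35.7°) + j·sin(-35.7°)) = 4.978 - j3.577 V
Step 2 — Sum components: V_total = 29.47 - j134.1 V.
Step 3 — Convert to polar: |V_total| = 137.3 V, ∠V_total = -77.6°.

V_total = 137.3∠-77.6° V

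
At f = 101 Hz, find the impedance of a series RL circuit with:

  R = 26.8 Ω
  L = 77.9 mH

Step 1 — Angular frequency: ω = 2π·f = 2π·101 = 634.6 rad/s.
Step 2 — Component impedances:
  R: Z = R = 26.8 Ω
  L: Z = jωL = j·634.6·0.0779 = 0 + j49.44 Ω
Step 3 — Series combination: Z_total = R + L = 26.8 + j49.44 Ω = 56.23∠61.5° Ω.

Z = 26.8 + j49.44 Ω = 56.23∠61.5° Ω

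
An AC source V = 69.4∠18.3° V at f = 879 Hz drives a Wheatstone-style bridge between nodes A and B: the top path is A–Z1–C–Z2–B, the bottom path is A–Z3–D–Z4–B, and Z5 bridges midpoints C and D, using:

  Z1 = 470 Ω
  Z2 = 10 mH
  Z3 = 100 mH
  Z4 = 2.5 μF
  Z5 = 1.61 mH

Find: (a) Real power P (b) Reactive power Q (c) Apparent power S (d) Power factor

Step 1 — Angular frequency: ω = 2π·f = 2π·879 = 5523 rad/s.
Step 2 — Component impedances:
  Z1: Z = R = 470 Ω
  Z2: Z = jωL = j·5523·0.01 = 0 + j55.23 Ω
  Z3: Z = jωL = j·5523·0.1 = 0 + j552.3 Ω
  Z4: Z = 1/(jωC) = -j/(ω·C) = 0 - j72.43 Ω
  Z5: Z = jωL = j·5523·0.00161 = 0 + j8.892 Ω
Step 3 — Bridge requires nodal analysis (the Z5 bridge couples midpoints C and D, so the two paths cannot be reduced to a simple series/parallel combination). Setting node B to ground and injecting 1 A at node A, the 3-node admittance system at A, C, D solves to V_A = Z_AB = 341.1 + j697.3 Ω = 776.3∠63.9° Ω.
Step 4 — Source phasor: V = 69.4∠18.3° V = 65.89 + j21.79 V.
Step 5 — Current: I = V / Z = 0.06251 - j0.06391 A = 0.0894∠-45.6° A.
Step 6 — Complex power: S = V·I* = 2.726 + j5.573 VA.
Step 7 — Real power: P = Re(S) = 2.726 W.
Step 8 — Reactive power: Q = Im(S) = 5.573 VAR.
Step 9 — Apparent power: |S| = 6.204 VA.
Step 10 — Power factor: PF = P/|S| = 0.4394 (lagging).

(a) P = 2.726 W  (b) Q = 5.573 VAR  (c) S = 6.204 VA  (d) PF = 0.4394 (lagging)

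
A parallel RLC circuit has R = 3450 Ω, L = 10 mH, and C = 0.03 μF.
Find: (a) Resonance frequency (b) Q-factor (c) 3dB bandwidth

Step 1 — Resonance: ω₀ = 1/√(LC) = 1/√(0.01·3e-08) = 5.774e+04 rad/s.
Step 2 — f₀ = ω₀/(2π) = 9189 Hz.
Step 3 — Parallel Q: Q = R/(ω₀L) = 3450/(5.774e+04·0.01) = 5.976.
Step 4 — Bandwidth: Δω = ω₀/Q = 9662 rad/s; BW = Δω/(2π) = 1538 Hz.

(a) f₀ = 9189 Hz  (b) Q = 5.976  (c) BW = 1538 Hz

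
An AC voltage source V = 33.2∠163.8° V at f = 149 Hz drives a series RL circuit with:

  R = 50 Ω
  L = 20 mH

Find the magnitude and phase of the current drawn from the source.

Step 1 — Angular frequency: ω = 2π·f = 2π·149 = 936.2 rad/s.
Step 2 — Component impedances:
  R: Z = R = 50 Ω
  L: Z = jωL = j·936.2·0.02 = 0 + j18.72 Ω
Step 3 — Series combination: Z_total = R + L = 50 + j18.72 Ω = 53.39∠20.5° Ω.
Step 4 — Source phasor: V = 33.2∠163.8° V = -31.88 + j9.263 V.
Step 5 — Ohm's law: I = V / Z_total = (-31.88 + j9.263) / (50 + j18.72) = -0.4984 + j0.3719 A.
Step 6 — Convert to polar: |I| = 0.6218 A, ∠I = 143.3°.

I = 0.6218∠143.3° A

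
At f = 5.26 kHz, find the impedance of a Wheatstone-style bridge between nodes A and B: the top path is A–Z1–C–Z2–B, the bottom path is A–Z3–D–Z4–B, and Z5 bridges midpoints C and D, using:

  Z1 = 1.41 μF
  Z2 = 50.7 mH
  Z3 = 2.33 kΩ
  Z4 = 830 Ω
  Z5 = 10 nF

Step 1 — Angular frequency: ω = 2π·f = 2π·5260 = 3.305e+04 rad/s.
Step 2 — Component impedances:
  Z1: Z = 1/(jωC) = -j/(ω·C) = 0 - j21.46 Ω
  Z2: Z = jωL = j·3.305e+04·0.0507 = 0 + j1676 Ω
  Z3: Z = R = 2330 Ω
  Z4: Z = R = 830 Ω
  Z5: Z = 1/(jωC) = -j/(ω·C) = 0 - j3026 Ω
Step 3 — Bridge requires nodal analysis (the Z5 bridge couples midpoints C and D, so the two paths cannot be reduced to a simple series/parallel combination). Setting node B to ground and injecting 1 A at node A, the 3-node admittance system at A, C, D solves to V_A = Z_AB = 1150 + j1394 Ω = 1807∠50.5° Ω.

Z = 1150 + j1394 Ω = 1807∠50.5° Ω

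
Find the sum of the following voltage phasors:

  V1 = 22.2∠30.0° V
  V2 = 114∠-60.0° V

Step 1 — Convert each phasor to rectangular form:
  V1 = 22.2·(cos(30.0°) + j·sin(30.0°)) = 19.23 + j11.1 V
  V2 = 114·(cos(-60.0°) + j·sin(-60.0°)) = 57 - j98.73 V
Step 2 — Sum components: V_total = 76.23 - j87.63 V.
Step 3 — Convert to polar: |V_total| = 116.1 V, ∠V_total = -49.0°.

V_total = 116.1∠-49.0° V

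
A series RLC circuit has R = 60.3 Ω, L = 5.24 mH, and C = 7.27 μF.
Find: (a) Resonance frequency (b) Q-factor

Step 1 — Resonance condition Im(Z)=0 gives ω₀ = 1/√(LC).
Step 2 — ω₀ = 1/√(0.00524·7.27e-06) = 5124 rad/s.
Step 3 — f₀ = ω₀/(2π) = 815.4 Hz.
Step 4 — Series Q: Q = ω₀L/R = 5124·0.00524/60.3 = 0.4452.

(a) f₀ = 815.4 Hz  (b) Q = 0.4452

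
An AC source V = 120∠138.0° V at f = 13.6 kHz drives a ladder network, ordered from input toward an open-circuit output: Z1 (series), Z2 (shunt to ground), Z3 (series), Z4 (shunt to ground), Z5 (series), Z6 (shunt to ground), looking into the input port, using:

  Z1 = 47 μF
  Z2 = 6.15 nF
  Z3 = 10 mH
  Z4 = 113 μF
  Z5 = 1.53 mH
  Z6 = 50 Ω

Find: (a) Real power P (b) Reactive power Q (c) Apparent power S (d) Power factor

Step 1 — Angular frequency: ω = 2π·f = 2π·1.36e+04 = 8.545e+04 rad/s.
Step 2 — Component impedances:
  Z1: Z = 1/(jωC) = -j/(ω·C) = 0 - j0.249 Ω
  Z2: Z = 1/(jωC) = -j/(ω·C) = 0 - j1903 Ω
  Z3: Z = jωL = j·8.545e+04·0.01 = 0 + j854.5 Ω
  Z4: Z = 1/(jωC) = -j/(ω·C) = 0 - j0.1036 Ω
  Z5: Z = jωL = j·8.545e+04·0.00153 = 0 + j130.7 Ω
  Z6: Z = R = 50 Ω
Step 3 — Ladder network (open output): work backward from the far end, alternating series and parallel combinations. Z_in = 9.028e-05 + j1550 Ω = 1550∠90.0° Ω.
Step 4 — Source phasor: V = 120∠138.0° V = -89.18 + j80.3 V.
Step 5 — Current: I = V / Z = 0.05179 + j0.05752 A = 0.0774∠48.0° A.
Step 6 — Complex power: S = V·I* = 5.408e-07 + j9.288 VA.
Step 7 — Real power: P = Re(S) = 5.408e-07 W.
Step 8 — Reactive power: Q = Im(S) = 9.288 VAR.
Step 9 — Apparent power: |S| = 9.288 VA.
Step 10 — Power factor: PF = P/|S| = 5.823e-08 (lagging).

(a) P = 5.408e-07 W  (b) Q = 9.288 VAR  (c) S = 9.288 VA  (d) PF = 5.823e-08 (lagging)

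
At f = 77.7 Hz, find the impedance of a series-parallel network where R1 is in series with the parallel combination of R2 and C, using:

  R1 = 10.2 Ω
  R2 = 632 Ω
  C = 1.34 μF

Step 1 — Angular frequency: ω = 2π·f = 2π·77.7 = 488.2 rad/s.
Step 2 — Component impedances:
  R1: Z = R = 10.2 Ω
  R2: Z = R = 632 Ω
  C: Z = 1/(jωC) = -j/(ω·C) = 0 - j1529 Ω
Step 3 — Parallel branch: R2 || C = 1/(1/R2 + 1/C) = 539.7 - j223.2 Ω.
Step 4 — Series with R1: Z_total = R1 + (R2 || C) = 549.9 - j223.2 Ω = 593.5∠-22.1° Ω.

Z = 549.9 - j223.2 Ω = 593.5∠-22.1° Ω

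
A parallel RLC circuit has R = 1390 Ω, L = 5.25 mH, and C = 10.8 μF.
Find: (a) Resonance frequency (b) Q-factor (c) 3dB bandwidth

Step 1 — Resonance: ω₀ = 1/√(LC) = 1/√(0.00525·1.08e-05) = 4200 rad/s.
Step 2 — f₀ = ω₀/(2π) = 668.4 Hz.
Step 3 — Parallel Q: Q = R/(ω₀L) = 1390/(4200·0.00525) = 63.04.
Step 4 — Bandwidth: Δω = ω₀/Q = 66.61 rad/s; BW = Δω/(2π) = 10.6 Hz.

(a) f₀ = 668.4 Hz  (b) Q = 63.04  (c) BW = 10.6 Hz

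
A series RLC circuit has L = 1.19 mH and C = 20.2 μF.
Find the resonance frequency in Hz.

Step 1 — Resonance condition Im(Z)=0 gives ω₀ = 1/√(LC).
Step 2 — ω₀ = 1/√(0.00119·2.02e-05) = 6450 rad/s.
Step 3 — f₀ = ω₀/(2π) = 1027 Hz.

f₀ = 1027 Hz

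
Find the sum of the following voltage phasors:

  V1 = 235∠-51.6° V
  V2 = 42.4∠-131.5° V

Step 1 — Convert each phasor to rectangular form:
  V1 = 235·(cos(-51.6°) + j·sin(-51.6°)) = 146 - j184.2 V
  V2 = 42.4·(cos(-131.5°) + j·sin(-131.5°)) = -28.1 - j31.76 V
Step 2 — Sum components: V_total = 117.9 - j215.9 V.
Step 3 — Convert to polar: |V_total| = 246 V, ∠V_total = -61.4°.

V_total = 246∠-61.4° V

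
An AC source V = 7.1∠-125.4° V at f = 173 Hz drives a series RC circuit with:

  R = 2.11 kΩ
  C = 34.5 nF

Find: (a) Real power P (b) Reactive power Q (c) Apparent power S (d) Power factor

Step 1 — Angular frequency: ω = 2π·f = 2π·173 = 1087 rad/s.
Step 2 — Component impedances:
  R: Z = R = 2110 Ω
  C: Z = 1/(jωC) = -j/(ω·C) = 0 - j2.667e+04 Ω
Step 3 — Series combination: Z_total = R + C = 2110 - j2.667e+04 Ω = 2.675e+04∠-85.5° Ω.
Step 4 — Source phasor: V = 7.1∠-125.4° V = -4.113 - j5.787 V.
Step 5 — Current: I = V / Z = 0.0002036 - j0.0001703 A = 0.0002654∠-39.9° A.
Step 6 — Complex power: S = V·I* = 0.0001487 - j0.001879 VA.
Step 7 — Real power: P = Re(S) = 0.0001487 W.
Step 8 — Reactive power: Q = Im(S) = -0.001879 VAR.
Step 9 — Apparent power: |S| = 0.001885 VA.
Step 10 — Power factor: PF = P/|S| = 0.07888 (leading).

(a) P = 0.0001487 W  (b) Q = -0.001879 VAR  (c) S = 0.001885 VA  (d) PF = 0.07888 (leading)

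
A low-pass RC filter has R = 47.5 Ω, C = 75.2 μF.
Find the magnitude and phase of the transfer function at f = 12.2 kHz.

Step 1 — Angular frequency: ω = 2π·1.22e+04 = 7.665e+04 rad/s.
Step 2 — Transfer function: H(jω) = 1/(1 + jωRC).
Step 3 — Denominator: 1 + jωRC = 1 + j·7.665e+04·47.5·7.52e-05 = 1 + j273.8.
Step 4 — H = 1.334e-05 - j0.003652.
Step 5 — Magnitude: |H| = 0.003652 (-48.7 dB); phase: φ = -89.8°.

|H| = 0.003652 (-48.7 dB), φ = -89.8°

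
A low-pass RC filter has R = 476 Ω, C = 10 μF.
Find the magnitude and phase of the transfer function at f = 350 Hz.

Step 1 — Angular frequency: ω = 2π·350 = 2199 rad/s.
Step 2 — Transfer function: H(jω) = 1/(1 + jωRC).
Step 3 — Denominator: 1 + jωRC = 1 + j·2199·476·1e-05 = 1 + j10.47.
Step 4 — H = 0.009044 - j0.09467.
Step 5 — Magnitude: |H| = 0.0951 (-20.4 dB); phase: φ = -84.5°.

|H| = 0.0951 (-20.4 dB), φ = -84.5°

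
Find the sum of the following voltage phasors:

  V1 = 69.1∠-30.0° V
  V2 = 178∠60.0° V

Step 1 — Convert each phasor to rectangular form:
  V1 = 69.1·(cos(-30.0°) + j·sin(-30.0°)) = 59.84 - j34.55 V
  V2 = 178·(cos(60.0°) + j·sin(60.0°)) = 89 + j154.2 V
Step 2 — Sum components: V_total = 148.8 + j119.6 V.
Step 3 — Convert to polar: |V_total| = 190.9 V, ∠V_total = 38.8°.

V_total = 190.9∠38.8° V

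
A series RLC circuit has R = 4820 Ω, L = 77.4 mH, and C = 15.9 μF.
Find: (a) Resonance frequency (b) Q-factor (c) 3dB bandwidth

Step 1 — Resonance: ω₀ = 1/√(LC) = 1/√(0.0774·1.59e-05) = 901.4 rad/s.
Step 2 — f₀ = ω₀/(2π) = 143.5 Hz.
Step 3 — Series Q: Q = ω₀L/R = 901.4·0.0774/4820 = 0.01448.
Step 4 — Bandwidth: Δω = ω₀/Q = 6.227e+04 rad/s; BW = Δω/(2π) = 9911 Hz.

(a) f₀ = 143.5 Hz  (b) Q = 0.01448  (c) BW = 9911 Hz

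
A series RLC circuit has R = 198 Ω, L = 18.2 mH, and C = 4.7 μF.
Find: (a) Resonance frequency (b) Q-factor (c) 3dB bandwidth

Step 1 — Resonance condition Im(Z)=0 gives ω₀ = 1/√(LC).
Step 2 — ω₀ = 1/√(0.0182·4.7e-06) = 3419 rad/s.
Step 3 — f₀ = ω₀/(2π) = 544.2 Hz.
Step 4 — Series Q: Q = ω₀L/R = 3419·0.0182/198 = 0.3143.
Step 5 — 3dB bandwidth: Δω = ω₀/Q = 1.088e+04 rad/s; BW = Δω/(2π) = 1731 Hz.

(a) f₀ = 544.2 Hz  (b) Q = 0.3143  (c) BW = 1731 Hz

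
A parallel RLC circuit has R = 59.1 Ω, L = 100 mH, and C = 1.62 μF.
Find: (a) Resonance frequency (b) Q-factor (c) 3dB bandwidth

Step 1 — Resonance: ω₀ = 1/√(LC) = 1/√(0.1·1.62e-06) = 2485 rad/s.
Step 2 — f₀ = ω₀/(2π) = 395.4 Hz.
Step 3 — Parallel Q: Q = R/(ω₀L) = 59.1/(2485·0.1) = 0.2379.
Step 4 — Bandwidth: Δω = ω₀/Q = 1.044e+04 rad/s; BW = Δω/(2π) = 1662 Hz.

(a) f₀ = 395.4 Hz  (b) Q = 0.2379  (c) BW = 1662 Hz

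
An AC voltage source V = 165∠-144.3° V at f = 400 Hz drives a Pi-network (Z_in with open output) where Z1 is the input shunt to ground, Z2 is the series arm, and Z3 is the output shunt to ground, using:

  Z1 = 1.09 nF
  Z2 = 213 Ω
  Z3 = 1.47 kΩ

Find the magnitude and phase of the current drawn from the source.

Step 1 — Angular frequency: ω = 2π·f = 2π·400 = 2513 rad/s.
Step 2 — Component impedances:
  Z1: Z = 1/(jωC) = -j/(ω·C) = 0 - j3.65e+05 Ω
  Z2: Z = R = 213 Ω
  Z3: Z = R = 1470 Ω
Step 3 — With open output, the series arm Z2 and the output shunt Z3 appear in series to ground: Z2 + Z3 = 1683 Ω.
Step 4 — Parallel with input shunt Z1: Z_in = Z1 || (Z2 + Z3) = 1683 - j7.759 Ω = 1683∠-0.3° Ω.
Step 5 — Source phasor: V = 165∠-144.3° V = -134 - j96.28 V.
Step 6 — Ohm's law: I = V / Z_total = (-134 - j96.28) / (1683 - j7.759) = -0.07935 - j0.05758 A.
Step 7 — Convert to polar: |I| = 0.09804 A, ∠I = -144.0°.

I = 0.09804∠-144.0° A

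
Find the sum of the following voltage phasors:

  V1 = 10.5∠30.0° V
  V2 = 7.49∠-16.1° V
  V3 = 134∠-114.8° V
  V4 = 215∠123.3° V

Step 1 — Convert each phasor to rectangular form:
  V1 = 10.5·(cos(30.0°) + j·sin(30.0°)) = 9.093 + j5.25 V
  V2 = 7.49·(cos(-16.1°) + j·sin(-16.1°)) = 7.196 - j2.077 V
  V3 = 134·(cos(-114.8°) + j·sin(-114.8°)) = -56.21 - j121.6 V
  V4 = 215·(cos(123.3°) + j·sin(123.3°)) = -118 + j179.7 V
Step 2 — Sum components: V_total = -158 + j61.23 V.
Step 3 — Convert to polar: |V_total| = 169.4 V, ∠V_total = 158.8°.

V_total = 169.4∠158.8° V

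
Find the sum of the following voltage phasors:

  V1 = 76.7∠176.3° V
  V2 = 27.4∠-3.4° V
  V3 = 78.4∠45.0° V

Step 1 — Convert each phasor to rectangular form:
  V1 = 76.7·(cos(176.3°) + j·sin(176.3°)) = -76.54 + j4.95 V
  V2 = 27.4·(cos(-3.4°) + j·sin(-3.4°)) = 27.35 - j1.625 V
  V3 = 78.4·(cos(45.0°) + j·sin(45.0°)) = 55.44 + j55.44 V
Step 2 — Sum components: V_total = 6.249 + j58.76 V.
Step 3 — Convert to polar: |V_total| = 59.09 V, ∠V_total = 83.9°.

V_total = 59.09∠83.9° V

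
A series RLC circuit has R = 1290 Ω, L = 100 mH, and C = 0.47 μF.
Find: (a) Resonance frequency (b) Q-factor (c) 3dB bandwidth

Step 1 — Resonance condition Im(Z)=0 gives ω₀ = 1/√(LC).
Step 2 — ω₀ = 1/√(0.1·4.7e-07) = 4613 rad/s.
Step 3 — f₀ = ω₀/(2π) = 734.1 Hz.
Step 4 — Series Q: Q = ω₀L/R = 4613·0.1/1290 = 0.3576.
Step 5 — 3dB bandwidth: Δω = ω₀/Q = 1.29e+04 rad/s; BW = Δω/(2π) = 2053 Hz.

(a) f₀ = 734.1 Hz  (b) Q = 0.3576  (c) BW = 2053 Hz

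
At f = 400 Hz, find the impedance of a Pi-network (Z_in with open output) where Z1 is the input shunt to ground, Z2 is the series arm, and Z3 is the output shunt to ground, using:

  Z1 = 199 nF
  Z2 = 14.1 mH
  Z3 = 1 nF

Step 1 — Angular frequency: ω = 2π·f = 2π·400 = 2513 rad/s.
Step 2 — Component impedances:
  Z1: Z = 1/(jωC) = -j/(ω·C) = 0 - j1999 Ω
  Z2: Z = jωL = j·2513·0.0141 = 0 + j35.44 Ω
  Z3: Z = 1/(jωC) = -j/(ω·C) = 0 - j3.979e+05 Ω
Step 3 — With open output, the series arm Z2 and the output shunt Z3 appear in series to ground: Z2 + Z3 = 0 - j3.979e+05 Ω.
Step 4 — Parallel with input shunt Z1: Z_in = Z1 || (Z2 + Z3) = 0 - j1989 Ω = 1989∠-90.0° Ω.

Z = 0 - j1989 Ω = 1989∠-90.0° Ω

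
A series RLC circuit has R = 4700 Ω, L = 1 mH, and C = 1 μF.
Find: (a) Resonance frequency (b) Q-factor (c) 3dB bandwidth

Step 1 — Resonance: ω₀ = 1/√(LC) = 1/√(0.001·1e-06) = 3.162e+04 rad/s.
Step 2 — f₀ = ω₀/(2π) = 5033 Hz.
Step 3 — Series Q: Q = ω₀L/R = 3.162e+04·0.001/4700 = 0.006728.
Step 4 — Bandwidth: Δω = ω₀/Q = 4.7e+06 rad/s; BW = Δω/(2π) = 7.48e+05 Hz.

(a) f₀ = 5033 Hz  (b) Q = 0.006728  (c) BW = 7.48e+05 Hz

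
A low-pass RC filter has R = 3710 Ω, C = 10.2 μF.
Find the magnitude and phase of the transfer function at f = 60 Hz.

Step 1 — Angular frequency: ω = 2π·60 = 377 rad/s.
Step 2 — Transfer function: H(jω) = 1/(1 + jωRC).
Step 3 — Denominator: 1 + jωRC = 1 + j·377·3710·1.02e-05 = 1 + j14.27.
Step 4 — H = 0.004889 - j0.06975.
Step 5 — Magnitude: |H| = 0.06992 (-23.1 dB); phase: φ = -86.0°.

|H| = 0.06992 (-23.1 dB), φ = -86.0°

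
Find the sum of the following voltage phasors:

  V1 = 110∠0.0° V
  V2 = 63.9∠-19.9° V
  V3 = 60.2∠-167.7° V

Step 1 — Convert each phasor to rectangular form:
  V1 = 110·(cos(0.0°) + j·sin(0.0°)) = 110 V
  V2 = 63.9·(cos(-19.9°) + j·sin(-19.9°)) = 60.08 - j21.75 V
  V3 = 60.2·(cos(-167.7°) + j·sin(-167.7°)) = -58.82 - j12.82 V
Step 2 — Sum components: V_total = 111.3 - j34.57 V.
Step 3 — Convert to polar: |V_total| = 116.5 V, ∠V_total = -17.3°.

V_total = 116.5∠-17.3° V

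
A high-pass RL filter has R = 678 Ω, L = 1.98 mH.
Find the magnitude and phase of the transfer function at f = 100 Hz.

Step 1 — Angular frequency: ω = 2π·100 = 628.3 rad/s.
Step 2 — Transfer function: H(jω) = jωL/(R + jωL).
Step 3 — Numerator jωL = j·1.244; denominator R + jωL = 678 + j1.244.
Step 4 — H = 3.367e-06 + j0.001835.
Step 5 — Magnitude: |H| = 0.001835 (-54.7 dB); phase: φ = 89.9°.

|H| = 0.001835 (-54.7 dB), φ = 89.9°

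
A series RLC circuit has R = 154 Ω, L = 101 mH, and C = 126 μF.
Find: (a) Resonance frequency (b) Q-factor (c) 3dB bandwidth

Step 1 — Resonance: ω₀ = 1/√(LC) = 1/√(0.101·0.000126) = 280.3 rad/s.
Step 2 — f₀ = ω₀/(2π) = 44.61 Hz.
Step 3 — Series Q: Q = ω₀L/R = 280.3·0.101/154 = 0.1838.
Step 4 — Bandwidth: Δω = ω₀/Q = 1525 rad/s; BW = Δω/(2π) = 242.7 Hz.

(a) f₀ = 44.61 Hz  (b) Q = 0.1838  (c) BW = 242.7 Hz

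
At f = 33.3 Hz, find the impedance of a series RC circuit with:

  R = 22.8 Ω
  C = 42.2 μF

Step 1 — Angular frequency: ω = 2π·f = 2π·33.3 = 209.2 rad/s.
Step 2 — Component impedances:
  R: Z = R = 22.8 Ω
  C: Z = 1/(jωC) = -j/(ω·C) = 0 - j113.3 Ω
Step 3 — Series combination: Z_total = R + C = 22.8 - j113.3 Ω = 115.5∠-78.6° Ω.

Z = 22.8 - j113.3 Ω = 115.5∠-78.6° Ω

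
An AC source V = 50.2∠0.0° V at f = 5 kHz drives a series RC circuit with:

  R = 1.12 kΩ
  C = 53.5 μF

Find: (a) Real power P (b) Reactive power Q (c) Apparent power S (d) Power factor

Step 1 — Angular frequency: ω = 2π·f = 2π·5000 = 3.142e+04 rad/s.
Step 2 — Component impedances:
  R: Z = R = 1120 Ω
  C: Z = 1/(jωC) = -j/(ω·C) = 0 - j0.595 Ω
Step 3 — Series combination: Z_total = R + C = 1120 - j0.595 Ω = 1120∠-0.0° Ω.
Step 4 — Source phasor: V = 50.2∠0.0° V = 50.2 V.
Step 5 — Current: I = V / Z = 0.04482 + j2.381e-05 A = 0.04482∠0.0° A.
Step 6 — Complex power: S = V·I* = 2.25 - j0.001195 VA.
Step 7 — Real power: P = Re(S) = 2.25 W.
Step 8 — Reactive power: Q = Im(S) = -0.001195 VAR.
Step 9 — Apparent power: |S| = 2.25 VA.
Step 10 — Power factor: PF = P/|S| = 1 (leading).

(a) P = 2.25 W  (b) Q = -0.001195 VAR  (c) S = 2.25 VA  (d) PF = 1 (leading)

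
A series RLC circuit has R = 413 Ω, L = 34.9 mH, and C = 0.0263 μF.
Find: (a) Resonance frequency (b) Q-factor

Step 1 — Resonance condition Im(Z)=0 gives ω₀ = 1/√(LC).
Step 2 — ω₀ = 1/√(0.0349·2.63e-08) = 3.301e+04 rad/s.
Step 3 — f₀ = ω₀/(2π) = 5253 Hz.
Step 4 — Series Q: Q = ω₀L/R = 3.301e+04·0.0349/413 = 2.789.

(a) f₀ = 5253 Hz  (b) Q = 2.789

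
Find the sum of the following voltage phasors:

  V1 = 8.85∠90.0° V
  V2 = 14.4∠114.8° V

Step 1 — Convert each phasor to rectangular form:
  V1 = 8.85·(cos(90.0°) + j·sin(90.0°)) = 0 + j8.85 V
  V2 = 14.4·(cos(114.8°) + j·sin(114.8°)) = -6.04 + j13.07 V
Step 2 — Sum components: V_total = -6.04 + j21.92 V.
Step 3 — Convert to polar: |V_total| = 22.74 V, ∠V_total = 105.4°.

V_total = 22.74∠105.4° V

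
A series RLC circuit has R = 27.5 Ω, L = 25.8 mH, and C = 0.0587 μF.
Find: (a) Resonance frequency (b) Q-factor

Step 1 — Resonance condition Im(Z)=0 gives ω₀ = 1/√(LC).
Step 2 — ω₀ = 1/√(0.0258·5.87e-08) = 2.57e+04 rad/s.
Step 3 — f₀ = ω₀/(2π) = 4090 Hz.
Step 4 — Series Q: Q = ω₀L/R = 2.57e+04·0.0258/27.5 = 24.11.

(a) f₀ = 4090 Hz  (b) Q = 24.11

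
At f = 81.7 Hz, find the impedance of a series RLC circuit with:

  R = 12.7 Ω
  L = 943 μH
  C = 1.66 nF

Step 1 — Angular frequency: ω = 2π·f = 2π·81.7 = 513.3 rad/s.
Step 2 — Component impedances:
  R: Z = R = 12.7 Ω
  L: Z = jωL = j·513.3·0.000943 = 0 + j0.4841 Ω
  C: Z = 1/(jωC) = -j/(ω·C) = 0 - j1.174e+06 Ω
Step 3 — Series combination: Z_total = R + L + C = 12.7 - j1.174e+06 Ω = 1.174e+06∠-90.0° Ω.

Z = 12.7 - j1.174e+06 Ω = 1.174e+06∠-90.0° Ω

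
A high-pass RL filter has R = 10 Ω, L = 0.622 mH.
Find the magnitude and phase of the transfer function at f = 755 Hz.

Step 1 — Angular frequency: ω = 2π·755 = 4744 rad/s.
Step 2 — Transfer function: H(jω) = jωL/(R + jωL).
Step 3 — Numerator jωL = j·2.951; denominator R + jωL = 10 + j2.951.
Step 4 — H = 0.08009 + j0.2714.
Step 5 — Magnitude: |H| = 0.283 (-11.0 dB); phase: φ = 73.6°.

|H| = 0.283 (-11.0 dB), φ = 73.6°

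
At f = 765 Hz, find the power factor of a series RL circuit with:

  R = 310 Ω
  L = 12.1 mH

Step 1 — Angular frequency: ω = 2π·f = 2π·765 = 4807 rad/s.
Step 2 — Component impedances:
  R: Z = R = 310 Ω
  L: Z = jωL = j·4807·0.0121 = 0 + j58.16 Ω
Step 3 — Series combination: Z_total = R + L = 310 + j58.16 Ω = 315.4∠10.6° Ω.
Step 4 — Power factor: PF = cos(φ) = Re(Z)/|Z| = 310/315.4 = 0.9829.
Step 5 — Type: Im(Z) = 58.16 ⇒ lagging (phase φ = 10.6°).

PF = 0.9829 (lagging, φ = 10.6°)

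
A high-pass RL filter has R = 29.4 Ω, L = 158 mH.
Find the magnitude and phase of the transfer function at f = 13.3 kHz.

Step 1 — Angular frequency: ω = 2π·1.33e+04 = 8.357e+04 rad/s.
Step 2 — Transfer function: H(jω) = jωL/(R + jωL).
Step 3 — Numerator jωL = j·1.32e+04; denominator R + jωL = 29.4 + j1.32e+04.
Step 4 — H = 1 + j0.002227.
Step 5 — Magnitude: |H| = 1 (-0.0 dB); phase: φ = 0.1°.

|H| = 1 (-0.0 dB), φ = 0.1°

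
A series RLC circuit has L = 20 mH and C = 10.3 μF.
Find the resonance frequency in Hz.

Step 1 — Resonance condition Im(Z)=0 gives ω₀ = 1/√(LC).
Step 2 — ω₀ = 1/√(0.02·1.03e-05) = 2203 rad/s.
Step 3 — f₀ = ω₀/(2π) = 350.7 Hz.

f₀ = 350.7 Hz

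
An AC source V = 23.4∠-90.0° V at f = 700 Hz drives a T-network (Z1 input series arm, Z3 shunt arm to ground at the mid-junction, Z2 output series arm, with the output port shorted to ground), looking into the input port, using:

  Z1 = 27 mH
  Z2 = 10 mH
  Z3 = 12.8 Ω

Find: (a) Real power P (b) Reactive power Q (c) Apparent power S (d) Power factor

Step 1 — Angular frequency: ω = 2π·f = 2π·700 = 4398 rad/s.
Step 2 — Component impedances:
  Z1: Z = jωL = j·4398·0.027 = 0 + j118.8 Ω
  Z2: Z = jωL = j·4398·0.01 = 0 + j43.98 Ω
  Z3: Z = R = 12.8 Ω
Step 3 — With the output port shorted to ground, the output series arm Z2 runs from the junction to ground; the shunt arm Z3 also runs from the junction to ground. They appear in parallel: Z3 || Z2 = 11.8 + j3.434 Ω.
Step 4 — Series with input arm Z1: Z_in = Z1 + (Z3 || Z2) = 11.8 + j122.2 Ω = 122.8∠84.5° Ω.
Step 5 — Source phasor: V = 23.4∠-90.0° V = 0 - j23.4 V.
Step 6 — Current: I = V / Z = -0.1897 - j0.01832 A = 0.1906∠-174.5° A.
Step 7 — Complex power: S = V·I* = 0.4288 + j4.44 VA.
Step 8 — Real power: P = Re(S) = 0.4288 W.
Step 9 — Reactive power: Q = Im(S) = 4.44 VAR.
Step 10 — Apparent power: |S| = 4.461 VA.
Step 11 — Power factor: PF = P/|S| = 0.09613 (lagging).

(a) P = 0.4288 W  (b) Q = 4.44 VAR  (c) S = 4.461 VA  (d) PF = 0.09613 (lagging)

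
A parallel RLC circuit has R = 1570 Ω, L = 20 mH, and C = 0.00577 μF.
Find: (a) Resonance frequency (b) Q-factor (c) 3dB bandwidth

Step 1 — Resonance: ω₀ = 1/√(LC) = 1/√(0.02·5.77e-09) = 9.309e+04 rad/s.
Step 2 — f₀ = ω₀/(2π) = 1.482e+04 Hz.
Step 3 — Parallel Q: Q = R/(ω₀L) = 1570/(9.309e+04·0.02) = 0.8433.
Step 4 — Bandwidth: Δω = ω₀/Q = 1.104e+05 rad/s; BW = Δω/(2π) = 1.757e+04 Hz.

(a) f₀ = 1.482e+04 Hz  (b) Q = 0.8433  (c) BW = 1.757e+04 Hz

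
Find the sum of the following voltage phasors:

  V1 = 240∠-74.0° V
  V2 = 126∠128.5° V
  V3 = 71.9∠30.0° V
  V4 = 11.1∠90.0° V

Step 1 — Convert each phasor to rectangular form:
  V1 = 240·(cos(-74.0°) + j·sin(-74.0°)) = 66.15 - j230.7 V
  V2 = 126·(cos(128.5°) + j·sin(128.5°)) = -78.44 + j98.61 V
  V3 = 71.9·(cos(30.0°) + j·sin(30.0°)) = 62.27 + j35.95 V
  V4 = 11.1·(cos(90.0°) + j·sin(90.0°)) = 0 + j11.1 V
Step 2 — Sum components: V_total = 49.98 - j85.04 V.
Step 3 — Convert to polar: |V_total| = 98.65 V, ∠V_total = -59.6°.

V_total = 98.65∠-59.6° V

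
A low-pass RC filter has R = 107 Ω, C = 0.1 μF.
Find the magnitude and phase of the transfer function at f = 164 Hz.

Step 1 — Angular frequency: ω = 2π·164 = 1030 rad/s.
Step 2 — Transfer function: H(jω) = 1/(1 + jωRC).
Step 3 — Denominator: 1 + jωRC = 1 + j·1030·107·1e-07 = 1 + j0.01103.
Step 4 — H = 0.9999 - j0.01102.
Step 5 — Magnitude: |H| = 0.9999 (-0.0 dB); phase: φ = -0.6°.

|H| = 0.9999 (-0.0 dB), φ = -0.6°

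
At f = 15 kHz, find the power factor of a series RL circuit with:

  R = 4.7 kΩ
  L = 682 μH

Step 1 — Angular frequency: ω = 2π·f = 2π·1.5e+04 = 9.425e+04 rad/s.
Step 2 — Component impedances:
  R: Z = R = 4700 Ω
  L: Z = jωL = j·9.425e+04·0.000682 = 0 + j64.28 Ω
Step 3 — Series combination: Z_total = R + L = 4700 + j64.28 Ω = 4700∠0.8° Ω.
Step 4 — Power factor: PF = cos(φ) = Re(Z)/|Z| = 4700/4700.4 = 0.9999.
Step 5 — Type: Im(Z) = 64.28 ⇒ lagging (phase φ = 0.8°).

PF = 0.9999 (lagging, φ = 0.8°)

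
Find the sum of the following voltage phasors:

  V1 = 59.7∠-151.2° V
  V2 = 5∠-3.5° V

Step 1 — Convert each phasor to rectangular form:
  V1 = 59.7·(cos(-151.2°) + j·sin(-151.2°)) = -52.32 - j28.76 V
  V2 = 5·(cos(-3.5°) + j·sin(-3.5°)) = 4.991 - j0.3052 V
Step 2 — Sum components: V_total = -47.32 - j29.07 V.
Step 3 — Convert to polar: |V_total| = 55.54 V, ∠V_total = -148.4°.

V_total = 55.54∠-148.4° V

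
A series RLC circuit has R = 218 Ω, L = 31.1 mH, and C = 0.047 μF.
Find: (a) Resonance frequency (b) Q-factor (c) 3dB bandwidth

Step 1 — Resonance condition Im(Z)=0 gives ω₀ = 1/√(LC).
Step 2 — ω₀ = 1/√(0.0311·4.7e-08) = 2.616e+04 rad/s.
Step 3 — f₀ = ω₀/(2π) = 4163 Hz.
Step 4 — Series Q: Q = ω₀L/R = 2.616e+04·0.0311/218 = 3.731.
Step 5 — 3dB bandwidth: Δω = ω₀/Q = 7010 rad/s; BW = Δω/(2π) = 1116 Hz.

(a) f₀ = 4163 Hz  (b) Q = 3.731  (c) BW = 1116 Hz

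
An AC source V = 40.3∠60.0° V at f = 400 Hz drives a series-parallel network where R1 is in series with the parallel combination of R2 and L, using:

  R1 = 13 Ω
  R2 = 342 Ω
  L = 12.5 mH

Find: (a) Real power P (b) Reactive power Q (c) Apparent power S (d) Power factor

Step 1 — Angular frequency: ω = 2π·f = 2π·400 = 2513 rad/s.
Step 2 — Component impedances:
  R1: Z = R = 13 Ω
  R2: Z = R = 342 Ω
  L: Z = jωL = j·2513·0.0125 = 0 + j31.42 Ω
Step 3 — Parallel branch: R2 || L = 1/(1/R2 + 1/L) = 2.862 + j31.15 Ω.
Step 4 — Series with R1: Z_total = R1 + (R2 || L) = 15.86 + j31.15 Ω = 34.96∠63.0° Ω.
Step 5 — Source phasor: V = 40.3∠60.0° V = 20.15 + j34.9 V.
Step 6 — Current: I = V / Z = 1.151 - j0.06067 A = 1.153∠-3.0° A.
Step 7 — Complex power: S = V·I* = 21.08 + j41.4 VA.
Step 8 — Real power: P = Re(S) = 21.08 W.
Step 9 — Reactive power: Q = Im(S) = 41.4 VAR.
Step 10 — Apparent power: |S| = 46.46 VA.
Step 11 — Power factor: PF = P/|S| = 0.4537 (lagging).

(a) P = 21.08 W  (b) Q = 41.4 VAR  (c) S = 46.46 VA  (d) PF = 0.4537 (lagging)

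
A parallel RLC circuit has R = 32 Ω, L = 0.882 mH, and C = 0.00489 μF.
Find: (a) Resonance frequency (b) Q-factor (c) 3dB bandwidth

Step 1 — Resonance: ω₀ = 1/√(LC) = 1/√(0.000882·4.89e-09) = 4.815e+05 rad/s.
Step 2 — f₀ = ω₀/(2π) = 7.664e+04 Hz.
Step 3 — Parallel Q: Q = R/(ω₀L) = 32/(4.815e+05·0.000882) = 0.07535.
Step 4 — Bandwidth: Δω = ω₀/Q = 6.391e+06 rad/s; BW = Δω/(2π) = 1.017e+06 Hz.

(a) f₀ = 7.664e+04 Hz  (b) Q = 0.07535  (c) BW = 1.017e+06 Hz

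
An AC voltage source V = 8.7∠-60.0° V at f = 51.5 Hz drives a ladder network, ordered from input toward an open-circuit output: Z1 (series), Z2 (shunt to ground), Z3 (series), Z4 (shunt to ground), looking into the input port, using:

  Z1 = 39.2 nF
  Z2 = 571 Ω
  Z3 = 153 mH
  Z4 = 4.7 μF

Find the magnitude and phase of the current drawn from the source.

Step 1 — Angular frequency: ω = 2π·f = 2π·51.5 = 323.6 rad/s.
Step 2 — Component impedances:
  Z1: Z = 1/(jωC) = -j/(ω·C) = 0 - j7.884e+04 Ω
  Z2: Z = R = 571 Ω
  Z3: Z = jωL = j·323.6·0.153 = 0 + j49.51 Ω
  Z4: Z = 1/(jωC) = -j/(ω·C) = 0 - j657.5 Ω
Step 3 — Ladder network (open output): work backward from the far end, alternating series and parallel combinations. Z_in = 303.4 - j7.912e+04 Ω = 7.912e+04∠-89.8° Ω.
Step 4 — Source phasor: V = 8.7∠-60.0° V = 4.35 - j7.534 V.
Step 5 — Ohm's law: I = V / Z_total = (4.35 - j7.534) / (303.4 - j7.912e+04) = 9.544e-05 + j5.461e-05 A.
Step 6 — Convert to polar: |I| = 0.00011 A, ∠I = 29.8°.

I = 0.00011∠29.8° A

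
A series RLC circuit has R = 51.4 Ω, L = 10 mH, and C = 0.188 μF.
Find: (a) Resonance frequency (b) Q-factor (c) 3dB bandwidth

Step 1 — Resonance: ω₀ = 1/√(LC) = 1/√(0.01·1.88e-07) = 2.306e+04 rad/s.
Step 2 — f₀ = ω₀/(2π) = 3671 Hz.
Step 3 — Series Q: Q = ω₀L/R = 2.306e+04·0.01/51.4 = 4.487.
Step 4 — Bandwidth: Δω = ω₀/Q = 5140 rad/s; BW = Δω/(2π) = 818.1 Hz.

(a) f₀ = 3671 Hz  (b) Q = 4.487  (c) BW = 818.1 Hz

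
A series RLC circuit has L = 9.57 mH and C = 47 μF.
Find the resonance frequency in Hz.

Step 1 — Resonance condition Im(Z)=0 gives ω₀ = 1/√(LC).
Step 2 — ω₀ = 1/√(0.00957·4.7e-05) = 1491 rad/s.
Step 3 — f₀ = ω₀/(2π) = 237.3 Hz.

f₀ = 237.3 Hz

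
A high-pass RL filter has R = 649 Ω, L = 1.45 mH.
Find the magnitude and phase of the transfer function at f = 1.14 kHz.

Step 1 — Angular frequency: ω = 2π·1140 = 7163 rad/s.
Step 2 — Transfer function: H(jω) = jωL/(R + jωL).
Step 3 — Numerator jωL = j·10.39; denominator R + jωL = 649 + j10.39.
Step 4 — H = 0.000256 + j0.016.
Step 5 — Magnitude: |H| = 0.016 (-35.9 dB); phase: φ = 89.1°.

|H| = 0.016 (-35.9 dB), φ = 89.1°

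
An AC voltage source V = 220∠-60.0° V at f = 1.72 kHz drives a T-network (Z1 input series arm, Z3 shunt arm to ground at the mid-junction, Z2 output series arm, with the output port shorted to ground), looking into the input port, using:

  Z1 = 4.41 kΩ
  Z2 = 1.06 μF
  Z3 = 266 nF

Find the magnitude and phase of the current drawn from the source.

Step 1 — Angular frequency: ω = 2π·f = 2π·1720 = 1.081e+04 rad/s.
Step 2 — Component impedances:
  Z1: Z = R = 4410 Ω
  Z2: Z = 1/(jωC) = -j/(ω·C) = 0 - j87.29 Ω
  Z3: Z = 1/(jωC) = -j/(ω·C) = 0 - j347.9 Ω
Step 3 — With the output port shorted to ground, the output series arm Z2 runs from the junction to ground; the shunt arm Z3 also runs from the junction to ground. They appear in parallel: Z3 || Z2 = 0 - j69.78 Ω.
Step 4 — Series with input arm Z1: Z_in = Z1 + (Z3 || Z2) = 4410 - j69.78 Ω = 4411∠-0.9° Ω.
Step 5 — Source phasor: V = 220∠-60.0° V = 110 - j190.5 V.
Step 6 — Ohm's law: I = V / Z_total = (110 - j190.5) / (4410 - j69.78) = 0.02562 - j0.0428 A.
Step 7 — Convert to polar: |I| = 0.04988 A, ∠I = -59.1°.

I = 0.04988∠-59.1° A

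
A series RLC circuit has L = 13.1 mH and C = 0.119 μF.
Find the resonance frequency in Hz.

Step 1 — Resonance condition Im(Z)=0 gives ω₀ = 1/√(LC).
Step 2 — ω₀ = 1/√(0.0131·1.19e-07) = 2.533e+04 rad/s.
Step 3 — f₀ = ω₀/(2π) = 4031 Hz.

f₀ = 4031 Hz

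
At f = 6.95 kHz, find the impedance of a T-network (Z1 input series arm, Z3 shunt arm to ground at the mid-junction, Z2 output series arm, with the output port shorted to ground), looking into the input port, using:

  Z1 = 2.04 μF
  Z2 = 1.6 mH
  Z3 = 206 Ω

Step 1 — Angular frequency: ω = 2π·f = 2π·6950 = 4.367e+04 rad/s.
Step 2 — Component impedances:
  Z1: Z = 1/(jωC) = -j/(ω·C) = 0 - j11.23 Ω
  Z2: Z = jωL = j·4.367e+04·0.0016 = 0 + j69.87 Ω
  Z3: Z = R = 206 Ω
Step 3 — With the output port shorted to ground, the output series arm Z2 runs from the junction to ground; the shunt arm Z3 also runs from the junction to ground. They appear in parallel: Z3 || Z2 = 21.25 + j62.66 Ω.
Step 4 — Series with input arm Z1: Z_in = Z1 + (Z3 || Z2) = 21.25 + j51.44 Ω = 55.65∠67.5° Ω.

Z = 21.25 + j51.44 Ω = 55.65∠67.5° Ω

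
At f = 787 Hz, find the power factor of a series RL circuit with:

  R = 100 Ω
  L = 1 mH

Step 1 — Angular frequency: ω = 2π·f = 2π·787 = 4945 rad/s.
Step 2 — Component impedances:
  R: Z = R = 100 Ω
  L: Z = jωL = j·4945·0.001 = 0 + j4.945 Ω
Step 3 — Series combination: Z_total = R + L = 100 + j4.945 Ω = 100.1∠2.8° Ω.
Step 4 — Power factor: PF = cos(φ) = Re(Z)/|Z| = 100/100.12 = 0.9988.
Step 5 — Type: Im(Z) = 4.945 ⇒ lagging (phase φ = 2.8°).

PF = 0.9988 (lagging, φ = 2.8°)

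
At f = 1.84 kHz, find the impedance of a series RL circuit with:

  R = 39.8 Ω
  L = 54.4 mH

Step 1 — Angular frequency: ω = 2π·f = 2π·1840 = 1.156e+04 rad/s.
Step 2 — Component impedances:
  R: Z = R = 39.8 Ω
  L: Z = jωL = j·1.156e+04·0.0544 = 0 + j628.9 Ω
Step 3 — Series combination: Z_total = R + L = 39.8 + j628.9 Ω = 630.2∠86.4° Ω.

Z = 39.8 + j628.9 Ω = 630.2∠86.4° Ω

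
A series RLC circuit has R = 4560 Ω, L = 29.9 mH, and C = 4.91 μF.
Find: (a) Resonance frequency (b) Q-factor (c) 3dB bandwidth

Step 1 — Resonance: ω₀ = 1/√(LC) = 1/√(0.0299·4.91e-06) = 2610 rad/s.
Step 2 — f₀ = ω₀/(2π) = 415.4 Hz.
Step 3 — Series Q: Q = ω₀L/R = 2610·0.0299/4560 = 0.01711.
Step 4 — Bandwidth: Δω = ω₀/Q = 1.525e+05 rad/s; BW = Δω/(2π) = 2.427e+04 Hz.

(a) f₀ = 415.4 Hz  (b) Q = 0.01711  (c) BW = 2.427e+04 Hz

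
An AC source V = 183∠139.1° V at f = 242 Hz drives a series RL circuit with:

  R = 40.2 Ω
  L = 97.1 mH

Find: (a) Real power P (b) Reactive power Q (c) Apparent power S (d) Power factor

Step 1 — Angular frequency: ω = 2π·f = 2π·242 = 1521 rad/s.
Step 2 — Component impedances:
  R: Z = R = 40.2 Ω
  L: Z = jωL = j·1521·0.0971 = 0 + j147.6 Ω
Step 3 — Series combination: Z_total = R + L = 40.2 + j147.6 Ω = 153∠74.8° Ω.
Step 4 — Source phasor: V = 183∠139.1° V = -138.3 + j119.8 V.
Step 5 — Current: I = V / Z = 0.518 + j1.078 A = 1.196∠64.3° A.
Step 6 — Complex power: S = V·I* = 57.5 + j211.2 VA.
Step 7 — Real power: P = Re(S) = 57.5 W.
Step 8 — Reactive power: Q = Im(S) = 211.2 VAR.
Step 9 — Apparent power: |S| = 218.9 VA.
Step 10 — Power factor: PF = P/|S| = 0.2627 (lagging).

(a) P = 57.5 W  (b) Q = 211.2 VAR  (c) S = 218.9 VA  (d) PF = 0.2627 (lagging)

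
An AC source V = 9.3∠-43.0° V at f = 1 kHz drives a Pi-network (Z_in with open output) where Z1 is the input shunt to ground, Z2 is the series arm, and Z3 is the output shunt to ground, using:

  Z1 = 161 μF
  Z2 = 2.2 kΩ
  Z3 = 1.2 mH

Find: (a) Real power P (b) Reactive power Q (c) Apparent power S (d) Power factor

Step 1 — Angular frequency: ω = 2π·f = 2π·1000 = 6283 rad/s.
Step 2 — Component impedances:
  Z1: Z = 1/(jωC) = -j/(ω·C) = 0 - j0.9885 Ω
  Z2: Z = R = 2200 Ω
  Z3: Z = jωL = j·6283·0.0012 = 0 + j7.54 Ω
Step 3 — With open output, the series arm Z2 and the output shunt Z3 appear in series to ground: Z2 + Z3 = 2200 + j7.54 Ω.
Step 4 — Parallel with input shunt Z1: Z_in = Z1 || (Z2 + Z3) = 0.0004442 - j0.9885 Ω = 0.9885∠-90.0° Ω.
Step 5 — Source phasor: V = 9.3∠-43.0° V = 6.802 - j6.343 V.
Step 6 — Current: I = V / Z = 6.419 + j6.878 A = 9.408∠47.0° A.
Step 7 — Complex power: S = V·I* = 0.03931 - j87.49 VA.
Step 8 — Real power: P = Re(S) = 0.03931 W.
Step 9 — Reactive power: Q = Im(S) = -87.49 VAR.
Step 10 — Apparent power: |S| = 87.49 VA.
Step 11 — Power factor: PF = P/|S| = 0.0004493 (leading).

(a) P = 0.03931 W  (b) Q = -87.49 VAR  (c) S = 87.49 VA  (d) PF = 0.0004493 (leading)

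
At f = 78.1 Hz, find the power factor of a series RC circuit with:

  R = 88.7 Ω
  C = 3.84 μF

Step 1 — Angular frequency: ω = 2π·f = 2π·78.1 = 490.7 rad/s.
Step 2 — Component impedances:
  R: Z = R = 88.7 Ω
  C: Z = 1/(jωC) = -j/(ω·C) = 0 - j530.7 Ω
Step 3 — Series combination: Z_total = R + C = 88.7 - j530.7 Ω = 538∠-80.5° Ω.
Step 4 — Power factor: PF = cos(φ) = Re(Z)/|Z| = 88.7/538 = 0.1649.
Step 5 — Type: Im(Z) = -530.7 ⇒ leading (phase φ = -80.5°).

PF = 0.1649 (leading, φ = -80.5°)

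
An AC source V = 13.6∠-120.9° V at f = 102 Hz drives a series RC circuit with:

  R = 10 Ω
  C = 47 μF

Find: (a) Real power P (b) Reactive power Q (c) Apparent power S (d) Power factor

Step 1 — Angular frequency: ω = 2π·f = 2π·102 = 640.9 rad/s.
Step 2 — Component impedances:
  R: Z = R = 10 Ω
  C: Z = 1/(jωC) = -j/(ω·C) = 0 - j33.2 Ω
Step 3 — Series combination: Z_total = R + C = 10 - j33.2 Ω = 34.67∠-73.2° Ω.
Step 4 — Source phasor: V = 13.6∠-120.9° V = -6.984 - j11.67 V.
Step 5 — Current: I = V / Z = 0.2642 - j0.2899 A = 0.3922∠-47.7° A.
Step 6 — Complex power: S = V·I* = 1.539 - j5.108 VA.
Step 7 — Real power: P = Re(S) = 1.539 W.
Step 8 — Reactive power: Q = Im(S) = -5.108 VAR.
Step 9 — Apparent power: |S| = 5.335 VA.
Step 10 — Power factor: PF = P/|S| = 0.2884 (leading).

(a) P = 1.539 W  (b) Q = -5.108 VAR  (c) S = 5.335 VA  (d) PF = 0.2884 (leading)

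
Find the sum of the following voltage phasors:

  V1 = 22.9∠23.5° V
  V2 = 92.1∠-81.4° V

Step 1 — Convert each phasor to rectangular form:
  V1 = 22.9·(cos(23.5°) + j·sin(23.5°)) = 21 + j9.131 V
  V2 = 92.1·(cos(-81.4°) + j·sin(-81.4°)) = 13.77 - j91.06 V
Step 2 — Sum components: V_total = 34.77 - j81.93 V.
Step 3 — Convert to polar: |V_total| = 89.01 V, ∠V_total = -67.0°.

V_total = 89.01∠-67.0° V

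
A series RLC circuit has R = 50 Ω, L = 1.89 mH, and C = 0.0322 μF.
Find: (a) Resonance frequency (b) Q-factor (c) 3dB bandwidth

Step 1 — Resonance: ω₀ = 1/√(LC) = 1/√(0.00189·3.22e-08) = 1.282e+05 rad/s.
Step 2 — f₀ = ω₀/(2π) = 2.04e+04 Hz.
Step 3 — Series Q: Q = ω₀L/R = 1.282e+05·0.00189/50 = 4.845.
Step 4 — Bandwidth: Δω = ω₀/Q = 2.646e+04 rad/s; BW = Δω/(2π) = 4210 Hz.

(a) f₀ = 2.04e+04 Hz  (b) Q = 4.845  (c) BW = 4210 Hz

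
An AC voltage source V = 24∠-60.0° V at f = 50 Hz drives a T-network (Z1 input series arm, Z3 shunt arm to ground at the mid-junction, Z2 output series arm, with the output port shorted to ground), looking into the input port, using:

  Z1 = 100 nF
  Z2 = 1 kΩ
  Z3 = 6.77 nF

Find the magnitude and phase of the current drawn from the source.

Step 1 — Angular frequency: ω = 2π·f = 2π·50 = 314.2 rad/s.
Step 2 — Component impedances:
  Z1: Z = 1/(jωC) = -j/(ω·C) = 0 - j3.183e+04 Ω
  Z2: Z = R = 1000 Ω
  Z3: Z = 1/(jωC) = -j/(ω·C) = 0 - j4.702e+05 Ω
Step 3 — With the output port shorted to ground, the output series arm Z2 runs from the junction to ground; the shunt arm Z3 also runs from the junction to ground. They appear in parallel: Z3 || Z2 = 1000 - j2.127 Ω.
Step 4 — Series with input arm Z1: Z_in = Z1 + (Z3 || Z2) = 1000 - j3.183e+04 Ω = 3.185e+04∠-88.2° Ω.
Step 5 — Source phasor: V = 24∠-60.0° V = 12 - j20.78 V.
Step 6 — Ohm's law: I = V / Z_total = (12 - j20.78) / (1000 - j3.183e+04) = 0.0006641 + j0.0003561 A.
Step 7 — Convert to polar: |I| = 0.0007536 A, ∠I = 28.2°.

I = 0.0007536∠28.2° A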